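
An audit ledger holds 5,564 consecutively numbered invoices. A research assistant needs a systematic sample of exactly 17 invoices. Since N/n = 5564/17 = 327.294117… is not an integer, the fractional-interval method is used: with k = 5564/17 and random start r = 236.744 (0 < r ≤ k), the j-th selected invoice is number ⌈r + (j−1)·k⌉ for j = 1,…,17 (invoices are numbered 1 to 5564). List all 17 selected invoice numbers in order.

237, 565, 892, 1219, 1546, 1874, 2201, 2528, 2856, 3183, 3510, 3837, 4165, 4492, 4819, 5147, 5474

j=1: r + 0k = 236.744 → ⌈·⌉ = 237
j=2: r + 1k = 564.038117… → ⌈·⌉ = 565
j=3: r + 2k = 891.332235… → ⌈·⌉ = 892
j=4: r + 3k = 1218.626352… → ⌈·⌉ = 1219
j=5: r + 4k = 1545.920470… → ⌈·⌉ = 1546
j=6: r + 5k = 1873.214588… → ⌈·⌉ = 1874
j=7: r + 6k = 2200.508705… → ⌈·⌉ = 2201
j=8: r + 7k = 2527.802823… → ⌈·⌉ = 2528
j=9: r + 8k = 2855.096941… → ⌈·⌉ = 2856
j=10: r + 9k = 3182.391058… → ⌈·⌉ = 3183
j=11: r + 10k = 3509.685176… → ⌈·⌉ = 3510
j=12: r + 11k = 3836.979294… → ⌈·⌉ = 3837
j=13: r + 12k = 4164.273411… → ⌈·⌉ = 4165
j=14: r + 13k = 4491.567529… → ⌈·⌉ = 4492
j=15: r + 14k = 4818.861647… → ⌈·⌉ = 4819
j=16: r + 15k = 5146.155764… → ⌈·⌉ = 5147
j=17: r + 16k = 5473.449882… → ⌈·⌉ = 5474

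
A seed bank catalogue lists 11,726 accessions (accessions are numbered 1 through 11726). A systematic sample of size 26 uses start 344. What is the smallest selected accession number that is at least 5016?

5305

k = 11726/26 = 451
Steps past start: ⌈(5016 − 344)/451⌉ = ⌈4672/451⌉ = 11
Selected accession: 344 + 11×451 = 5305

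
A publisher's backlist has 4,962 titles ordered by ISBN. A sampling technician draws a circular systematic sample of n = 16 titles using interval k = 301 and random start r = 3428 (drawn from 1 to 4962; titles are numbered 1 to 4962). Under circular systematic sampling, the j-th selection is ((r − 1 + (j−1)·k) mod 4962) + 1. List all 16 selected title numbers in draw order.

3428, 3729, 4030, 4331, 4632, 4933, 272, 573, 874, 1175, 1476, 1777, 2078, 2379, 2680, 2981

Selection 1: 3428
Selection 2: 3428 + 301 = 3729
Selection 3: 3729 + 301 = 4030
Selection 4: 4030 + 301 = 4331
Selection 5: 4331 + 301 = 4632
Selection 6: 4632 + 301 = 4933
Selection 7: 4933 + 301 = 5234 → 5234 − 4962 = 272
Selection 8: 272 + 301 = 573
Selection 9: 573 + 301 = 874
Selection 10: 874 + 301 = 1175
Selection 11: 1175 + 301 = 1476
Selection 12: 1476 + 301 = 1777
Selection 13: 1777 + 301 = 2078
Selection 14: 2078 + 301 = 2379
Selection 15: 2379 + 301 = 2680
Selection 16: 2680 + 301 = 2981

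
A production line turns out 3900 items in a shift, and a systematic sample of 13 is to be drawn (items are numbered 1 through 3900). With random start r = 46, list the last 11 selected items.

646, 946, 1246, 1546, 1846, 2146, 2446, 2746, 3046, 3346, 3646

k = N/n = 3900/13 = 300
3rd selection = 46 + 2×300 = 646
4th: 646 + 300 = 946
5th: 946 + 300 = 1246
6th: 1246 + 300 = 1546
7th: 1546 + 300 = 1846
8th: 1846 + 300 = 2146
9th: 2146 + 300 = 2446
10th: 2446 + 300 = 2746
11th: 2746 + 300 = 3046
12th: 3046 + 300 = 3346
13th: 3346 + 300 = 3646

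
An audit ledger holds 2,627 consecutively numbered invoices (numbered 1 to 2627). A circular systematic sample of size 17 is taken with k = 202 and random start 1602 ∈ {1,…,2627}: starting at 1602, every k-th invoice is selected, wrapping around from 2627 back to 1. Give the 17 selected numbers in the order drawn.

1602, 1804, 2006, 2208, 2410, 2612, 187, 389, 591, 793, 995, 1197, 1399, 1601, 1803, 2005, 2207

Selection 1: 1602
Selection 2: 1602 + 202 = 1804
Selection 3: 1804 + 202 = 2006
Selection 4: 2006 + 202 = 2208
Selection 5: 2208 + 202 = 2410
Selection 6: 2410 + 202 = 2612
Selection 7: 2612 + 202 = 2814 → 2814 − 2627 = 187
Selection 8: 187 + 202 = 389
Selection 9: 389 + 202 = 591
Selection 10: 591 + 202 = 793
Selection 11: 793 + 202 = 995
Selection 12: 995 + 202 = 1197
Selection 13: 1197 + 202 = 1399
Selection 14: 1399 + 202 = 1601
Selection 15: 1601 + 202 = 1803
Selection 16: 1803 + 202 = 2005
Selection 17: 2005 + 202 = 2207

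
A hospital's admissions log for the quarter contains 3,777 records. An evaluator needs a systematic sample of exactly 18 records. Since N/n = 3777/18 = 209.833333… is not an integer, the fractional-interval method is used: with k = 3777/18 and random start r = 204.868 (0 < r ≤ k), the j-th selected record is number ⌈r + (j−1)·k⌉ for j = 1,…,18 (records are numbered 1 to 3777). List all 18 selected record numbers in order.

j=1: r + 0k = 204.868 → ⌈·⌉ = 205
j=2: r + 1k = 414.701333… → ⌈·⌉ = 415
j=3: r + 2k = 624.534666… → ⌈·⌉ = 625
j=4: r + 3k = 834.368 → ⌈·⌉ = 835
j=5: r + 4k = 1044.201333… → ⌈·⌉ = 1045
j=6: r + 5k = 1254.034666… → ⌈·⌉ = 1255
j=7: r + 6k = 1463.868 → ⌈·⌉ = 1464
j=8: r + 7k = 1673.701333… → ⌈·⌉ = 1674
j=9: r + 8k = 1883.534666… → ⌈·⌉ = 1884
j=10: r + 9k = 2093.368 → ⌈·⌉ = 2094
j=11: r + 10k = 2303.201333… → ⌈·⌉ = 2304
j=12: r + 11k = 2513.034666… → ⌈·⌉ = 2514
j=13: r + 12k = 2722.868 → ⌈·⌉ = 2723
j=14: r + 13k = 2932.701333… → ⌈·⌉ = 2933
j=15: r + 14k = 3142.534666… → ⌈·⌉ = 3143
j=16: r + 15k = 3352.368 → ⌈·⌉ = 3353
j=17: r + 16k = 3562.201333… → ⌈·⌉ = 3563
j=18: r + 17k = 3772.034666… → ⌈·⌉ = 3773

205, 415, 625, 835, 1045, 1255, 1464, 1674, 1884, 2094, 2304, 2514, 2723, 2933, 3143, 3353, 3563, 3773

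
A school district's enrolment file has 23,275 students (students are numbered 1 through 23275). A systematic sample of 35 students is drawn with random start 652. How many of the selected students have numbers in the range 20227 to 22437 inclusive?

k = 23275/35 = 665
First selection ≥ 20227: 652 + ⌈(20227−652)/665⌉·665 = 652 + 30×665 = 20602
Last selection ≤ 22437: 652 + ⌊(22437−652)/665⌋·665 = 652 + 32×665 = 21932
Count = 32 − 30 + 1 = 3

3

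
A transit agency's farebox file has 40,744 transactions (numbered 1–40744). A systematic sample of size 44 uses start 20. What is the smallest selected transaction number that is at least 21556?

k = 40744/44 = 926
Steps past start: ⌈(21556 − 20)/926⌉ = ⌈21536/926⌉ = 24
Selected transaction: 20 + 24×926 = 22244

22244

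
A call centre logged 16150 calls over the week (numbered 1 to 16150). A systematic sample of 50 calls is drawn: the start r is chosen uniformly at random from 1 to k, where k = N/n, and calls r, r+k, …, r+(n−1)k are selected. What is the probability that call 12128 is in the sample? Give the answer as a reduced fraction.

k = 16150/50 = 323.
Call 12128 is selected iff r ≡ 12128 (mod 323); exactly one such r in {1,…,323}.
Inclusion probability = 1/323.

1/323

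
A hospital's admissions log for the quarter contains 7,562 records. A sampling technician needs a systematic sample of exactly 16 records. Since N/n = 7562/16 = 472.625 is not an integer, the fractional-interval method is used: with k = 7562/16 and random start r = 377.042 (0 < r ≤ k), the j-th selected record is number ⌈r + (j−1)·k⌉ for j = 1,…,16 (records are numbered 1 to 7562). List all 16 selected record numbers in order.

378, 850, 1323, 1795, 2268, 2741, 3213, 3686, 4159, 4631, 5104, 5576, 6049, 6522, 6994, 7467

j=1: r + 0k = 377.042 → ⌈·⌉ = 378
j=2: r + 1k = 849.667 → ⌈·⌉ = 850
j=3: r + 2k = 1322.292 → ⌈·⌉ = 1323
j=4: r + 3k = 1794.917 → ⌈·⌉ = 1795
j=5: r + 4k = 2267.542 → ⌈·⌉ = 2268
j=6: r + 5k = 2740.167 → ⌈·⌉ = 2741
j=7: r + 6k = 3212.792 → ⌈·⌉ = 3213
j=8: r + 7k = 3685.417 → ⌈·⌉ = 3686
j=9: r + 8k = 4158.042 → ⌈·⌉ = 4159
j=10: r + 9k = 4630.667 → ⌈·⌉ = 4631
j=11: r + 10k = 5103.292 → ⌈·⌉ = 5104
j=12: r + 11k = 5575.917 → ⌈·⌉ = 5576
j=13: r + 12k = 6048.542 → ⌈·⌉ = 6049
j=14: r + 13k = 6521.167 → ⌈·⌉ = 6522
j=15: r + 14k = 6993.792 → ⌈·⌉ = 6994
j=16: r + 15k = 7466.417 → ⌈·⌉ = 7467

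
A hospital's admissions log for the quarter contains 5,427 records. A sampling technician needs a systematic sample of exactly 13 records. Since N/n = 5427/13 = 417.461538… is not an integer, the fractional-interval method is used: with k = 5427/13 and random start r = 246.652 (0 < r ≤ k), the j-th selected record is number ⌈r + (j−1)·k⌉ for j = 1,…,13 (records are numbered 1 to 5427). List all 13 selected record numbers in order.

247, 665, 1082, 1500, 1917, 2334, 2752, 3169, 3587, 4004, 4422, 4839, 5257

j=1: r + 0k = 246.652 → ⌈·⌉ = 247
j=2: r + 1k = 664.113538… → ⌈·⌉ = 665
j=3: r + 2k = 1081.575076… → ⌈·⌉ = 1082
j=4: r + 3k = 1499.036615… → ⌈·⌉ = 1500
j=5: r + 4k = 1916.498153… → ⌈·⌉ = 1917
j=6: r + 5k = 2333.959692… → ⌈·⌉ = 2334
j=7: r + 6k = 2751.421230… → ⌈·⌉ = 2752
j=8: r + 7k = 3168.882769… → ⌈·⌉ = 3169
j=9: r + 8k = 3586.344307… → ⌈·⌉ = 3587
j=10: r + 9k = 4003.805846… → ⌈·⌉ = 4004
j=11: r + 10k = 4421.267384… → ⌈·⌉ = 4422
j=12: r + 11k = 4838.728923… → ⌈·⌉ = 4839
j=13: r + 12k = 5256.190461… → ⌈·⌉ = 5257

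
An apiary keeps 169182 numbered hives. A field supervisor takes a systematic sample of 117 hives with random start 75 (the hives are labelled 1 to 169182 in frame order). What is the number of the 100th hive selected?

143229

k = 169182/117 = 1446
100th selection = r + (100−1)·k = 75 + 99×1446 = 75 + 143154 = 143229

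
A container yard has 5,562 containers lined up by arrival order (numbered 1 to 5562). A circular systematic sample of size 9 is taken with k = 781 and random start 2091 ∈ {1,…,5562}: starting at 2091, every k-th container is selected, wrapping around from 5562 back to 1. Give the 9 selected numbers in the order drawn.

2091, 2872, 3653, 4434, 5215, 434, 1215, 1996, 2777

Selection 1: 2091
Selection 2: 2091 + 781 = 2872
Selection 3: 2872 + 781 = 3653
Selection 4: 3653 + 781 = 4434
Selection 5: 4434 + 781 = 5215
Selection 6: 5215 + 781 = 5996 → 5996 − 5562 = 434
Selection 7: 434 + 781 = 1215
Selection 8: 1215 + 781 = 1996
Selection 9: 1996 + 781 = 2777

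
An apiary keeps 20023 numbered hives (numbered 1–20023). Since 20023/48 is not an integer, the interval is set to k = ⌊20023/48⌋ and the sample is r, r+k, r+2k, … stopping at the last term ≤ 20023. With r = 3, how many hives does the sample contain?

49

k = ⌊20023/48⌋ = 417
Achieved size = ⌊(20023 − 3)/417⌋ + 1 = ⌊20020/417⌋ + 1 = 48 + 1 = 49
(last selection: 3 + 48×417 = 20019 ≤ 20023; next would be 20436 > 20023)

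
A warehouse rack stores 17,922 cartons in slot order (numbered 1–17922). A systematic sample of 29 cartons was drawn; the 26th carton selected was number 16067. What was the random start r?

617

k = 17922/29 = 618
r = 16067 − (26−1)×618 = 16067 − 15450 = 617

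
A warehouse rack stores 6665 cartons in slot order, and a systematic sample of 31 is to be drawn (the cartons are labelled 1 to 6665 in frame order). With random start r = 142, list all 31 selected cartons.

142, 357, 572, 787, 1002, 1217, 1432, 1647, 1862, 2077, 2292, 2507, 2722, 2937, 3152, 3367, 3582, 3797, 4012, 4227, 4442, 4657, 4872, 5087, 5302, 5517, 5732, 5947, 6162, 6377, 6592

k = N/n = 6665/31 = 215
carton 1: 142
carton 2: 142 + 215 = 357
carton 3: 357 + 215 = 572
carton 4: 572 + 215 = 787
carton 5: 787 + 215 = 1002
carton 6: 1002 + 215 = 1217
carton 7: 1217 + 215 = 1432
carton 8: 1432 + 215 = 1647
carton 9: 1647 + 215 = 1862
carton 10: 1862 + 215 = 2077
carton 11: 2077 + 215 = 2292
carton 12: 2292 + 215 = 2507
carton 13: 2507 + 215 = 2722
carton 14: 2722 + 215 = 2937
carton 15: 2937 + 215 = 3152
carton 16: 3152 + 215 = 3367
carton 17: 3367 + 215 = 3582
carton 18: 3582 + 215 = 3797
carton 19: 3797 + 215 = 4012
carton 20: 4012 + 215 = 4227
carton 21: 4227 + 215 = 4442
carton 22: 4442 + 215 = 4657
carton 23: 4657 + 215 = 4872
carton 24: 4872 + 215 = 5087
carton 25: 5087 + 215 = 5302
carton 26: 5302 + 215 = 5517
carton 27: 5517 + 215 = 5732
carton 28: 5732 + 215 = 5947
carton 29: 5947 + 215 = 6162
carton 30: 6162 + 215 = 6377
carton 31: 6377 + 215 = 6592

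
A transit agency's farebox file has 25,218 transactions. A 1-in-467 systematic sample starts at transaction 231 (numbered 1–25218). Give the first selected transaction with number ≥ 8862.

9104

k = 467
Steps past start: ⌈(8862 − 231)/467⌉ = ⌈8631/467⌉ = 19
Selected transaction: 231 + 19×467 = 9104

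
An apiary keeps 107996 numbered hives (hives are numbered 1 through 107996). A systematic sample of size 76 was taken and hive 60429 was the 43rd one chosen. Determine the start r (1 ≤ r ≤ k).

k = 107996/76 = 1421
r = 60429 − (43−1)×1421 = 60429 − 59682 = 747

747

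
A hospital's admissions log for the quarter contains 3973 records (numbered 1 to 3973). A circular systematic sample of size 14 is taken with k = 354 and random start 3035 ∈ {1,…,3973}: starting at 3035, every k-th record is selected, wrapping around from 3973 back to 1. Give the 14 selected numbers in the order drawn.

Selection 1: 3035
Selection 2: 3035 + 354 = 3389
Selection 3: 3389 + 354 = 3743
Selection 4: 3743 + 354 = 4097 → 4097 − 3973 = 124
Selection 5: 124 + 354 = 478
Selection 6: 478 + 354 = 832
Selection 7: 832 + 354 = 1186
Selection 8: 1186 + 354 = 1540
Selection 9: 1540 + 354 = 1894
Selection 10: 1894 + 354 = 2248
Selection 11: 2248 + 354 = 2602
Selection 12: 2602 + 354 = 2956
Selection 13: 2956 + 354 = 3310
Selection 14: 3310 + 354 = 3664

3035, 3389, 3743, 124, 478, 832, 1186, 1540, 1894, 2248, 2602, 2956, 3310, 3664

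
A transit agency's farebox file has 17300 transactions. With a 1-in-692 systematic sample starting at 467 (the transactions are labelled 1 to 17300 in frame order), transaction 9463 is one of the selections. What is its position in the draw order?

14

k = 692
position = (9463 − 467)/692 + 1 = 8996/692 + 1 = 13 + 1 = 14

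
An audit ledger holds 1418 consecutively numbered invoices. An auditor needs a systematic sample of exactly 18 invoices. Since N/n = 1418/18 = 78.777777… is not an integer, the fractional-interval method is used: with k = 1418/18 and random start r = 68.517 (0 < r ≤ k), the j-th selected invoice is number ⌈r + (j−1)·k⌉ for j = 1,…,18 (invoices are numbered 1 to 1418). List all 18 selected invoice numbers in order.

j=1: r + 0k = 68.517 → ⌈·⌉ = 69
j=2: r + 1k = 147.294777… → ⌈·⌉ = 148
j=3: r + 2k = 226.072555… → ⌈·⌉ = 227
j=4: r + 3k = 304.850333… → ⌈·⌉ = 305
j=5: r + 4k = 383.628111… → ⌈·⌉ = 384
j=6: r + 5k = 462.405888… → ⌈·⌉ = 463
j=7: r + 6k = 541.183666… → ⌈·⌉ = 542
j=8: r + 7k = 619.961444… → ⌈·⌉ = 620
j=9: r + 8k = 698.739222… → ⌈·⌉ = 699
j=10: r + 9k = 777.517 → ⌈·⌉ = 778
j=11: r + 10k = 856.294777… → ⌈·⌉ = 857
j=12: r + 11k = 935.072555… → ⌈·⌉ = 936
j=13: r + 12k = 1013.850333… → ⌈·⌉ = 1014
j=14: r + 13k = 1092.628111… → ⌈·⌉ = 1093
j=15: r + 14k = 1171.405888… → ⌈·⌉ = 1172
j=16: r + 15k = 1250.183666… → ⌈·⌉ = 1251
j=17: r + 16k = 1328.961444… → ⌈·⌉ = 1329
j=18: r + 17k = 1407.739222… → ⌈·⌉ = 1408

69, 148, 227, 305, 384, 463, 542, 620, 699, 778, 857, 936, 1014, 1093, 1172, 1251, 1329, 1408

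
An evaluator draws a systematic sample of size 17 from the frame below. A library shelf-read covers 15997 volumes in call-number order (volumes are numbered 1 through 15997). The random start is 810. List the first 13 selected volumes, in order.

810, 1751, 2692, 3633, 4574, 5515, 6456, 7397, 8338, 9279, 10220, 11161, 12102

k = N/n = 15997/17 = 941
volume 1: 810
volume 2: 810 + 941 = 1751
volume 3: 1751 + 941 = 2692
volume 4: 2692 + 941 = 3633
volume 5: 3633 + 941 = 4574
volume 6: 4574 + 941 = 5515
volume 7: 5515 + 941 = 6456
volume 8: 6456 + 941 = 7397
volume 9: 7397 + 941 = 8338
volume 10: 8338 + 941 = 9279
volume 11: 9279 + 941 = 10220
volume 12: 10220 + 941 = 11161
volume 13: 11161 + 941 = 12102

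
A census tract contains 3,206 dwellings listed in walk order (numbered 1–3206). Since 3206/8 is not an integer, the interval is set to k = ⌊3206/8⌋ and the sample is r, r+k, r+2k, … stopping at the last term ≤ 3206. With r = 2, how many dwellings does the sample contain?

k = ⌊3206/8⌋ = 400
Achieved size = ⌊(3206 − 2)/400⌋ + 1 = ⌊3204/400⌋ + 1 = 8 + 1 = 9
(last selection: 2 + 8×400 = 3202 ≤ 3206; next would be 3602 > 3206)

9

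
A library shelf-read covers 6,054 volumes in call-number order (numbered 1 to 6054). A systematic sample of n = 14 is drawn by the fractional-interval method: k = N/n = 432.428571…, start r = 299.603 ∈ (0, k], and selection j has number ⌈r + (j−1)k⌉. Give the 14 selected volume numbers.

300, 733, 1165, 1597, 2030, 2462, 2895, 3327, 3760, 4192, 4624, 5057, 5489, 5922

j=1: r + 0k = 299.603 → ⌈·⌉ = 300
j=2: r + 1k = 732.031571… → ⌈·⌉ = 733
j=3: r + 2k = 1164.460142… → ⌈·⌉ = 1165
j=4: r + 3k = 1596.888714… → ⌈·⌉ = 1597
j=5: r + 4k = 2029.317285… → ⌈·⌉ = 2030
j=6: r + 5k = 2461.745857… → ⌈·⌉ = 2462
j=7: r + 6k = 2894.174428… → ⌈·⌉ = 2895
j=8: r + 7k = 3326.603 → ⌈·⌉ = 3327
j=9: r + 8k = 3759.031571… → ⌈·⌉ = 3760
j=10: r + 9k = 4191.460142… → ⌈·⌉ = 4192
j=11: r + 10k = 4623.888714… → ⌈·⌉ = 4624
j=12: r + 11k = 5056.317285… → ⌈·⌉ = 5057
j=13: r + 12k = 5488.745857… → ⌈·⌉ = 5489
j=14: r + 13k = 5921.174428… → ⌈·⌉ = 5922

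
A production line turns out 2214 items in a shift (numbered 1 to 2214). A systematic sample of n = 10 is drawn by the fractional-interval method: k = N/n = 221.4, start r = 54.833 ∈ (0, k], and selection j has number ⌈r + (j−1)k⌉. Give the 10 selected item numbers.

55, 277, 498, 720, 941, 1162, 1384, 1605, 1827, 2048

j=1: r + 0k = 54.833 → ⌈·⌉ = 55
j=2: r + 1k = 276.233 → ⌈·⌉ = 277
j=3: r + 2k = 497.633 → ⌈·⌉ = 498
j=4: r + 3k = 719.033 → ⌈·⌉ = 720
j=5: r + 4k = 940.433 → ⌈·⌉ = 941
j=6: r + 5k = 1161.833 → ⌈·⌉ = 1162
j=7: r + 6k = 1383.233 → ⌈·⌉ = 1384
j=8: r + 7k = 1604.633 → ⌈·⌉ = 1605
j=9: r + 8k = 1826.033 → ⌈·⌉ = 1827
j=10: r + 9k = 2047.433 → ⌈·⌉ = 2048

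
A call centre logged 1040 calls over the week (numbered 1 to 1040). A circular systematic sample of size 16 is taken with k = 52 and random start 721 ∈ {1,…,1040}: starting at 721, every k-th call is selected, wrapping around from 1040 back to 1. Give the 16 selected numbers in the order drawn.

721, 773, 825, 877, 929, 981, 1033, 45, 97, 149, 201, 253, 305, 357, 409, 461

Selection 1: 721
Selection 2: 721 + 52 = 773
Selection 3: 773 + 52 = 825
Selection 4: 825 + 52 = 877
Selection 5: 877 + 52 = 929
Selection 6: 929 + 52 = 981
Selection 7: 981 + 52 = 1033
Selection 8: 1033 + 52 = 1085 → 1085 − 1040 = 45
Selection 9: 45 + 52 = 97
Selection 10: 97 + 52 = 149
Selection 11: 149 + 52 = 201
Selection 12: 201 + 52 = 253
Selection 13: 253 + 52 = 305
Selection 14: 305 + 52 = 357
Selection 15: 357 + 52 = 409
Selection 16: 409 + 52 = 461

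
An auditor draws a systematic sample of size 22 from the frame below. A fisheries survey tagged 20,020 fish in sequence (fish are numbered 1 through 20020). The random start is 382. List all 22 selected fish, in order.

382, 1292, 2202, 3112, 4022, 4932, 5842, 6752, 7662, 8572, 9482, 10392, 11302, 12212, 13122, 14032, 14942, 15852, 16762, 17672, 18582, 19492

k = N/n = 20020/22 = 910
fish 1: 382
fish 2: 382 + 910 = 1292
fish 3: 1292 + 910 = 2202
fish 4: 2202 + 910 = 3112
fish 5: 3112 + 910 = 4022
fish 6: 4022 + 910 = 4932
fish 7: 4932 + 910 = 5842
fish 8: 5842 + 910 = 6752
fish 9: 6752 + 910 = 7662
fish 10: 7662 + 910 = 8572
fish 11: 8572 + 910 = 9482
fish 12: 9482 + 910 = 10392
fish 13: 10392 + 910 = 11302
fish 14: 11302 + 910 = 12212
fish 15: 12212 + 910 = 13122
fish 16: 13122 + 910 = 14032
fish 17: 14032 + 910 = 14942
fish 18: 14942 + 910 = 15852
fish 19: 15852 + 910 = 16762
fish 20: 16762 + 910 = 17672
fish 21: 17672 + 910 = 18582
fish 22: 18582 + 910 = 19492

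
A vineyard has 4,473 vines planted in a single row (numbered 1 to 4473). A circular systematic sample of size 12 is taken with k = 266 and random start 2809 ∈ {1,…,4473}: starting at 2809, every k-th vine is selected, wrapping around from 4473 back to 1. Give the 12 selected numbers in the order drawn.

Selection 1: 2809
Selection 2: 2809 + 266 = 3075
Selection 3: 3075 + 266 = 3341
Selection 4: 3341 + 266 = 3607
Selection 5: 3607 + 266 = 3873
Selection 6: 3873 + 266 = 4139
Selection 7: 4139 + 266 = 4405
Selection 8: 4405 + 266 = 4671 → 4671 − 4473 = 198
Selection 9: 198 + 266 = 464
Selection 10: 464 + 266 = 730
Selection 11: 730 + 266 = 996
Selection 12: 996 + 266 = 1262

2809, 3075, 3341, 3607, 3873, 4139, 4405, 198, 464, 730, 996, 1262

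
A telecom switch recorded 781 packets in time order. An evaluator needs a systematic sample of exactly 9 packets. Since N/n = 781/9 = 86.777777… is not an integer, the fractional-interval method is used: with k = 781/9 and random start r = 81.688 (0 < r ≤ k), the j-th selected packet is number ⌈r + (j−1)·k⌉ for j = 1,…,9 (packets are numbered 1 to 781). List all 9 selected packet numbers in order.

j=1: r + 0k = 81.688 → ⌈·⌉ = 82
j=2: r + 1k = 168.465777… → ⌈·⌉ = 169
j=3: r + 2k = 255.243555… → ⌈·⌉ = 256
j=4: r + 3k = 342.021333… → ⌈·⌉ = 343
j=5: r + 4k = 428.799111… → ⌈·⌉ = 429
j=6: r + 5k = 515.576888… → ⌈·⌉ = 516
j=7: r + 6k = 602.354666… → ⌈·⌉ = 603
j=8: r + 7k = 689.132444… → ⌈·⌉ = 690
j=9: r + 8k = 775.910222… → ⌈·⌉ = 776

82, 169, 256, 343, 429, 516, 603, 690, 776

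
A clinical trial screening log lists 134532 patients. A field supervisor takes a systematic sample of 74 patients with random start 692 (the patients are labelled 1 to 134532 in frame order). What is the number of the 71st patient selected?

127952

k = 134532/74 = 1818
71st selection = r + (71−1)·k = 692 + 70×1818 = 692 + 127260 = 127952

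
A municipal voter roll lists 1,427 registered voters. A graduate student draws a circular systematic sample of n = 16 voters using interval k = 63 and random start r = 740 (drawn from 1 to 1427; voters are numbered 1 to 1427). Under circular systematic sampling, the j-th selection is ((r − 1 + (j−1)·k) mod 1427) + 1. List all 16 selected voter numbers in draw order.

Selection 1: 740
Selection 2: 740 + 63 = 803
Selection 3: 803 + 63 = 866
Selection 4: 866 + 63 = 929
Selection 5: 929 + 63 = 992
Selection 6: 992 + 63 = 1055
Selection 7: 1055 + 63 = 1118
Selection 8: 1118 + 63 = 1181
Selection 9: 1181 + 63 = 1244
Selection 10: 1244 + 63 = 1307
Selection 11: 1307 + 63 = 1370
Selection 12: 1370 + 63 = 1433 → 1433 − 1427 = 6
Selection 13: 6 + 63 = 69
Selection 14: 69 + 63 = 132
Selection 15: 132 + 63 = 195
Selection 16: 195 + 63 = 258

740, 803, 866, 929, 992, 1055, 1118, 1181, 1244, 1307, 1370, 6, 69, 132, 195, 258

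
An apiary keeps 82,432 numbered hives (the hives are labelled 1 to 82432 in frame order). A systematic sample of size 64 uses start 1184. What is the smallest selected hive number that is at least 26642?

26944

k = 82432/64 = 1288
Steps past start: ⌈(26642 − 1184)/1288⌉ = ⌈25458/1288⌉ = 20
Selected hive: 1184 + 20×1288 = 26944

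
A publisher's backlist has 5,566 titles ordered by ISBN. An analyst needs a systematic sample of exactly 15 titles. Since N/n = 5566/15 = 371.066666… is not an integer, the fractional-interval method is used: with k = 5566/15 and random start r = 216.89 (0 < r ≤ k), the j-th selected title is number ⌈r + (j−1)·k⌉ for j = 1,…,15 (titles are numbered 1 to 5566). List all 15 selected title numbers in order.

j=1: r + 0k = 216.89 → ⌈·⌉ = 217
j=2: r + 1k = 587.956666… → ⌈·⌉ = 588
j=3: r + 2k = 959.023333… → ⌈·⌉ = 960
j=4: r + 3k = 1330.09 → ⌈·⌉ = 1331
j=5: r + 4k = 1701.156666… → ⌈·⌉ = 1702
j=6: r + 5k = 2072.223333… → ⌈·⌉ = 2073
j=7: r + 6k = 2443.29 → ⌈·⌉ = 2444
j=8: r + 7k = 2814.356666… → ⌈·⌉ = 2815
j=9: r + 8k = 3185.423333… → ⌈·⌉ = 3186
j=10: r + 9k = 3556.49 → ⌈·⌉ = 3557
j=11: r + 10k = 3927.556666… → ⌈·⌉ = 3928
j=12: r + 11k = 4298.623333… → ⌈·⌉ = 4299
j=13: r + 12k = 4669.69 → ⌈·⌉ = 4670
j=14: r + 13k = 5040.756666… → ⌈·⌉ = 5041
j=15: r + 14k = 5411.823333… → ⌈·⌉ = 5412

217, 588, 960, 1331, 1702, 2073, 2444, 2815, 3186, 3557, 3928, 4299, 4670, 5041, 5412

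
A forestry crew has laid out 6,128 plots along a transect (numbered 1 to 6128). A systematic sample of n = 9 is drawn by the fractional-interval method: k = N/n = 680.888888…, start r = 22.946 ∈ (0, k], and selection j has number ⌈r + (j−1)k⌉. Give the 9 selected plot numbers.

23, 704, 1385, 2066, 2747, 3428, 4109, 4790, 5471

j=1: r + 0k = 22.946 → ⌈·⌉ = 23
j=2: r + 1k = 703.834888… → ⌈·⌉ = 704
j=3: r + 2k = 1384.723777… → ⌈·⌉ = 1385
j=4: r + 3k = 2065.612666… → ⌈·⌉ = 2066
j=5: r + 4k = 2746.501555… → ⌈·⌉ = 2747
j=6: r + 5k = 3427.390444… → ⌈·⌉ = 3428
j=7: r + 6k = 4108.279333… → ⌈·⌉ = 4109
j=8: r + 7k = 4789.168222… → ⌈·⌉ = 4790
j=9: r + 8k = 5470.057111… → ⌈·⌉ = 5471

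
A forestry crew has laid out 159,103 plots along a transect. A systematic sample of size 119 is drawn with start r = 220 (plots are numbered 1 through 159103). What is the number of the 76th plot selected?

k = 159103/119 = 1337
76th selection = r + (76−1)·k = 220 + 75×1337 = 220 + 100275 = 100495

100495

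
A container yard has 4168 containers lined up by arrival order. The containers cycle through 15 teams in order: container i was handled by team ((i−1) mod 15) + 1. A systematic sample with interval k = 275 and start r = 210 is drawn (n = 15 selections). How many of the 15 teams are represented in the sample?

3

Consecutive selections differ by k = 275, so their team numbers differ by 275 mod 15 = 5.
gcd(275, 15) = 5, so the sample visits 15/5 = 3 distinct residues mod 15.
Start 210 is team 15; the teams hit are 5, 10, 15.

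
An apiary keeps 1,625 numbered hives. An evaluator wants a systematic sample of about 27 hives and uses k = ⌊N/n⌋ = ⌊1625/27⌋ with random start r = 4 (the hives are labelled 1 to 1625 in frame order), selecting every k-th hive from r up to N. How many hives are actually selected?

28

k = ⌊1625/27⌋ = 60
Achieved size = ⌊(1625 − 4)/60⌋ + 1 = ⌊1621/60⌋ + 1 = 27 + 1 = 28
(last selection: 4 + 27×60 = 1624 ≤ 1625; next would be 1684 > 1625)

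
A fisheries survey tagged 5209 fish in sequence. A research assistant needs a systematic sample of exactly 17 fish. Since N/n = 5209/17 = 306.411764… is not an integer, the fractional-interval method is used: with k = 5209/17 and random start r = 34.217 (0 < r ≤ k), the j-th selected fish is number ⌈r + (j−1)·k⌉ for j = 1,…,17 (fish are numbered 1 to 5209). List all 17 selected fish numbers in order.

35, 341, 648, 954, 1260, 1567, 1873, 2180, 2486, 2792, 3099, 3405, 3712, 4018, 4324, 4631, 4937

j=1: r + 0k = 34.217 → ⌈·⌉ = 35
j=2: r + 1k = 340.628764… → ⌈·⌉ = 341
j=3: r + 2k = 647.040529… → ⌈·⌉ = 648
j=4: r + 3k = 953.452294… → ⌈·⌉ = 954
j=5: r + 4k = 1259.864058… → ⌈·⌉ = 1260
j=6: r + 5k = 1566.275823… → ⌈·⌉ = 1567
j=7: r + 6k = 1872.687588… → ⌈·⌉ = 1873
j=8: r + 7k = 2179.099352… → ⌈·⌉ = 2180
j=9: r + 8k = 2485.511117… → ⌈·⌉ = 2486
j=10: r + 9k = 2791.922882… → ⌈·⌉ = 2792
j=11: r + 10k = 3098.334647… → ⌈·⌉ = 3099
j=12: r + 11k = 3404.746411… → ⌈·⌉ = 3405
j=13: r + 12k = 3711.158176… → ⌈·⌉ = 3712
j=14: r + 13k = 4017.569941… → ⌈·⌉ = 4018
j=15: r + 14k = 4323.981705… → ⌈·⌉ = 4324
j=16: r + 15k = 4630.393470… → ⌈·⌉ = 4631
j=17: r + 16k = 4936.805235… → ⌈·⌉ = 4937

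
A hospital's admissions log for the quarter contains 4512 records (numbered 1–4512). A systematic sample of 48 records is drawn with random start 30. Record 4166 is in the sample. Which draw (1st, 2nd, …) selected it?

k = 4512/48 = 94
position = (4166 − 30)/94 + 1 = 4136/94 + 1 = 44 + 1 = 45

45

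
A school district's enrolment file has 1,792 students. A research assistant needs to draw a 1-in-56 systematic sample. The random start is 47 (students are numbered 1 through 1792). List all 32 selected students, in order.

47, 103, 159, 215, 271, 327, 383, 439, 495, 551, 607, 663, 719, 775, 831, 887, 943, 999, 1055, 1111, 1167, 1223, 1279, 1335, 1391, 1447, 1503, 1559, 1615, 1671, 1727, 1783

student 1: 47
student 2: 47 + 56 = 103
student 3: 103 + 56 = 159
student 4: 159 + 56 = 215
student 5: 215 + 56 = 271
student 6: 271 + 56 = 327
student 7: 327 + 56 = 383
student 8: 383 + 56 = 439
student 9: 439 + 56 = 495
student 10: 495 + 56 = 551
student 11: 551 + 56 = 607
student 12: 607 + 56 = 663
student 13: 663 + 56 = 719
student 14: 719 + 56 = 775
student 15: 775 + 56 = 831
student 16: 831 + 56 = 887
student 17: 887 + 56 = 943
student 18: 943 + 56 = 999
student 19: 999 + 56 = 1055
student 20: 1055 + 56 = 1111
student 21: 1111 + 56 = 1167
student 22: 1167 + 56 = 1223
student 23: 1223 + 56 = 1279
student 24: 1279 + 56 = 1335
student 25: 1335 + 56 = 1391
student 26: 1391 + 56 = 1447
student 27: 1447 + 56 = 1503
student 28: 1503 + 56 = 1559
student 29: 1559 + 56 = 1615
student 30: 1615 + 56 = 1671
student 31: 1671 + 56 = 1727
student 32: 1727 + 56 = 1783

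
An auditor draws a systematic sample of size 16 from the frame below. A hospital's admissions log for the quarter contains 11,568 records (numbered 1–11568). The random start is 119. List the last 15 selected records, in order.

842, 1565, 2288, 3011, 3734, 4457, 5180, 5903, 6626, 7349, 8072, 8795, 9518, 10241, 10964

k = N/n = 11568/16 = 723
2nd selection = 119 + 1×723 = 842
3rd: 842 + 723 = 1565
4th: 1565 + 723 = 2288
5th: 2288 + 723 = 3011
6th: 3011 + 723 = 3734
7th: 3734 + 723 = 4457
8th: 4457 + 723 = 5180
9th: 5180 + 723 = 5903
10th: 5903 + 723 = 6626
11th: 6626 + 723 = 7349
12th: 7349 + 723 = 8072
13th: 8072 + 723 = 8795
14th: 8795 + 723 = 9518
15th: 9518 + 723 = 10241
16th: 10241 + 723 = 10964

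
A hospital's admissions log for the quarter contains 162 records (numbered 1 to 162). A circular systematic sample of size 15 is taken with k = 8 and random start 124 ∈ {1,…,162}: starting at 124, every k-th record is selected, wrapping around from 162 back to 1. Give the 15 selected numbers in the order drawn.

Selection 1: 124
Selection 2: 124 + 8 = 132
Selection 3: 132 + 8 = 140
Selection 4: 140 + 8 = 148
Selection 5: 148 + 8 = 156
Selection 6: 156 + 8 = 164 → 164 − 162 = 2
Selection 7: 2 + 8 = 10
Selection 8: 10 + 8 = 18
Selection 9: 18 + 8 = 26
Selection 10: 26 + 8 = 34
Selection 11: 34 + 8 = 42
Selection 12: 42 + 8 = 50
Selection 13: 50 + 8 = 58
Selection 14: 58 + 8 = 66
Selection 15: 66 + 8 = 74

124, 132, 140, 148, 156, 2, 10, 18, 26, 34, 42, 50, 58, 66, 74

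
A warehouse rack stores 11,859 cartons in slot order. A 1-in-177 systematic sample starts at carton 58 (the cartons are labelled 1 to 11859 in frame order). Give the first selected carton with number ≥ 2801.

2890

k = 177
Steps past start: ⌈(2801 − 58)/177⌉ = ⌈2743/177⌉ = 16
Selected carton: 58 + 16×177 = 2890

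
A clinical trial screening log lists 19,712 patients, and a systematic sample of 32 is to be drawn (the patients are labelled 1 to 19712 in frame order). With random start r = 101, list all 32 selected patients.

101, 717, 1333, 1949, 2565, 3181, 3797, 4413, 5029, 5645, 6261, 6877, 7493, 8109, 8725, 9341, 9957, 10573, 11189, 11805, 12421, 13037, 13653, 14269, 14885, 15501, 16117, 16733, 17349, 17965, 18581, 19197

k = N/n = 19712/32 = 616
patient 1: 101
patient 2: 101 + 616 = 717
patient 3: 717 + 616 = 1333
patient 4: 1333 + 616 = 1949
patient 5: 1949 + 616 = 2565
patient 6: 2565 + 616 = 3181
patient 7: 3181 + 616 = 3797
patient 8: 3797 + 616 = 4413
patient 9: 4413 + 616 = 5029
patient 10: 5029 + 616 = 5645
patient 11: 5645 + 616 = 6261
patient 12: 6261 + 616 = 6877
patient 13: 6877 + 616 = 7493
patient 14: 7493 + 616 = 8109
patient 15: 8109 + 616 = 8725
patient 16: 8725 + 616 = 9341
patient 17: 9341 + 616 = 9957
patient 18: 9957 + 616 = 10573
patient 19: 10573 + 616 = 11189
patient 20: 11189 + 616 = 11805
patient 21: 11805 + 616 = 12421
patient 22: 12421 + 616 = 13037
patient 23: 13037 + 616 = 13653
patient 24: 13653 + 616 = 14269
patient 25: 14269 + 616 = 14885
patient 26: 14885 + 616 = 15501
patient 27: 15501 + 616 = 16117
patient 28: 16117 + 616 = 16733
patient 29: 16733 + 616 = 17349
patient 30: 17349 + 616 = 17965
patient 31: 17965 + 616 = 18581
patient 32: 18581 + 616 = 19197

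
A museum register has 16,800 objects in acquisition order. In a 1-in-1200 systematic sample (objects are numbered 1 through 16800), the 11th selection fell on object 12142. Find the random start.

142

k = 1200
r = 12142 − (11−1)×1200 = 12142 − 12000 = 142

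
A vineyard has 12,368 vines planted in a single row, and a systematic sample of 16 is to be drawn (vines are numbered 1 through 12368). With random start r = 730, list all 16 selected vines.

k = N/n = 12368/16 = 773
vine 1: 730
vine 2: 730 + 773 = 1503
vine 3: 1503 + 773 = 2276
vine 4: 2276 + 773 = 3049
vine 5: 3049 + 773 = 3822
vine 6: 3822 + 773 = 4595
vine 7: 4595 + 773 = 5368
vine 8: 5368 + 773 = 6141
vine 9: 6141 + 773 = 6914
vine 10: 6914 + 773 = 7687
vine 11: 7687 + 773 = 8460
vine 12: 8460 + 773 = 9233
vine 13: 9233 + 773 = 10006
vine 14: 10006 + 773 = 10779
vine 15: 10779 + 773 = 11552
vine 16: 11552 + 773 = 12325

730, 1503, 2276, 3049, 3822, 4595, 5368, 6141, 6914, 7687, 8460, 9233, 10006, 10779, 11552, 12325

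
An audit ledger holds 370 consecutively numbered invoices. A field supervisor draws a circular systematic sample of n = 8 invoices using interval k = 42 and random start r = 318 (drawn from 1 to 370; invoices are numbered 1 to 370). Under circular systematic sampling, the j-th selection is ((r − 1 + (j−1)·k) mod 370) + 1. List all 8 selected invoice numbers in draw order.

318, 360, 32, 74, 116, 158, 200, 242

Selection 1: 318
Selection 2: 318 + 42 = 360
Selection 3: 360 + 42 = 402 → 402 − 370 = 32
Selection 4: 32 + 42 = 74
Selection 5: 74 + 42 = 116
Selection 6: 116 + 42 = 158
Selection 7: 158 + 42 = 200
Selection 8: 200 + 42 = 242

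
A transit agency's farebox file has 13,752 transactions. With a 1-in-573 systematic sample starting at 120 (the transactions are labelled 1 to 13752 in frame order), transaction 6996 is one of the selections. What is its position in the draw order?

13

k = 573
position = (6996 − 120)/573 + 1 = 6876/573 + 1 = 12 + 1 = 13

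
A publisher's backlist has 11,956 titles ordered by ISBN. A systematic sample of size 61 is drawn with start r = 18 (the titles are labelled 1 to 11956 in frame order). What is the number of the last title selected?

11778

k = 11956/61 = 196
61st selection = r + (61−1)·k = 18 + 60×196 = 18 + 11760 = 11778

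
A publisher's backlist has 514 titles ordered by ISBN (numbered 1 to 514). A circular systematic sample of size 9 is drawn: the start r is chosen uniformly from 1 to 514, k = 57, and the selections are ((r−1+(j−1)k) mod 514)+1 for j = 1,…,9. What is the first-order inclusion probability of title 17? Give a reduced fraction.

For each position j, as r ranges over 1…514 the j-th selection hits every title exactly once, so title 17 is selected for exactly 9 of the 514 starts.
Inclusion probability = 9/514.

9/514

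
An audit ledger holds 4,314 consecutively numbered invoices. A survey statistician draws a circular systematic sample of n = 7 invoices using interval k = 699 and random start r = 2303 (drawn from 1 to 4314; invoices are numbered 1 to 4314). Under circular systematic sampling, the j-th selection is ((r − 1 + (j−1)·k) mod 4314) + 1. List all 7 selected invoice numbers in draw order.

2303, 3002, 3701, 86, 785, 1484, 2183

Selection 1: 2303
Selection 2: 2303 + 699 = 3002
Selection 3: 3002 + 699 = 3701
Selection 4: 3701 + 699 = 4400 → 4400 − 4314 = 86
Selection 5: 86 + 699 = 785
Selection 6: 785 + 699 = 1484
Selection 7: 1484 + 699 = 2183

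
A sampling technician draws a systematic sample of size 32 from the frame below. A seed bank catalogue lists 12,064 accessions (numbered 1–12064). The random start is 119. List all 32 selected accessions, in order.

119, 496, 873, 1250, 1627, 2004, 2381, 2758, 3135, 3512, 3889, 4266, 4643, 5020, 5397, 5774, 6151, 6528, 6905, 7282, 7659, 8036, 8413, 8790, 9167, 9544, 9921, 10298, 10675, 11052, 11429, 11806

k = N/n = 12064/32 = 377
accession 1: 119
accession 2: 119 + 377 = 496
accession 3: 496 + 377 = 873
accession 4: 873 + 377 = 1250
accession 5: 1250 + 377 = 1627
accession 6: 1627 + 377 = 2004
accession 7: 2004 + 377 = 2381
accession 8: 2381 + 377 = 2758
accession 9: 2758 + 377 = 3135
accession 10: 3135 + 377 = 3512
accession 11: 3512 + 377 = 3889
accession 12: 3889 + 377 = 4266
accession 13: 4266 + 377 = 4643
accession 14: 4643 + 377 = 5020
accession 15: 5020 + 377 = 5397
accession 16: 5397 + 377 = 5774
accession 17: 5774 + 377 = 6151
accession 18: 6151 + 377 = 6528
accession 19: 6528 + 377 = 6905
accession 20: 6905 + 377 = 7282
accession 21: 7282 + 377 = 7659
accession 22: 7659 + 377 = 8036
accession 23: 8036 + 377 = 8413
accession 24: 8413 + 377 = 8790
accession 25: 8790 + 377 = 9167
accession 26: 9167 + 377 = 9544
accession 27: 9544 + 377 = 9921
accession 28: 9921 + 377 = 10298
accession 29: 10298 + 377 = 10675
accession 30: 10675 + 377 = 11052
accession 31: 11052 + 377 = 11429
accession 32: 11429 + 377 = 11806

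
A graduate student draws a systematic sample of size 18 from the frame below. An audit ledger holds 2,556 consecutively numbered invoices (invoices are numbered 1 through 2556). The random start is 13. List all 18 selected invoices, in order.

13, 155, 297, 439, 581, 723, 865, 1007, 1149, 1291, 1433, 1575, 1717, 1859, 2001, 2143, 2285, 2427

k = N/n = 2556/18 = 142
invoice 1: 13
invoice 2: 13 + 142 = 155
invoice 3: 155 + 142 = 297
invoice 4: 297 + 142 = 439
invoice 5: 439 + 142 = 581
invoice 6: 581 + 142 = 723
invoice 7: 723 + 142 = 865
invoice 8: 865 + 142 = 1007
invoice 9: 1007 + 142 = 1149
invoice 10: 1149 + 142 = 1291
invoice 11: 1291 + 142 = 1433
invoice 12: 1433 + 142 = 1575
invoice 13: 1575 + 142 = 1717
invoice 14: 1717 + 142 = 1859
invoice 15: 1859 + 142 = 2001
invoice 16: 2001 + 142 = 2143
invoice 17: 2143 + 142 = 2285
invoice 18: 2285 + 142 = 2427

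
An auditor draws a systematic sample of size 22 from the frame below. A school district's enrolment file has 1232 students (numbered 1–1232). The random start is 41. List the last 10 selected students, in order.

k = N/n = 1232/22 = 56
13th selection = 41 + 12×56 = 713
14th: 713 + 56 = 769
15th: 769 + 56 = 825
16th: 825 + 56 = 881
17th: 881 + 56 = 937
18th: 937 + 56 = 993
19th: 993 + 56 = 1049
20th: 1049 + 56 = 1105
21st: 1105 + 56 = 1161
22nd: 1161 + 56 = 1217

713, 769, 825, 881, 937, 993, 1049, 1105, 1161, 1217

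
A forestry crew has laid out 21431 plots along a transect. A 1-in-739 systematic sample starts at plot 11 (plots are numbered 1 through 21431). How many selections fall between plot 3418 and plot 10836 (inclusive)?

10

k = 739
First selection ≥ 3418: 11 + ⌈(3418−11)/739⌉·739 = 11 + 5×739 = 3706
Last selection ≤ 10836: 11 + ⌊(10836−11)/739⌋·739 = 11 + 14×739 = 10357
Count = 14 − 5 + 1 = 10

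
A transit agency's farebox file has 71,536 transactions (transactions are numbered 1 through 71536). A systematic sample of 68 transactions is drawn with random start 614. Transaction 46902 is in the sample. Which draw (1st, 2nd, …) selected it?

k = 71536/68 = 1052
position = (46902 − 614)/1052 + 1 = 46288/1052 + 1 = 44 + 1 = 45

45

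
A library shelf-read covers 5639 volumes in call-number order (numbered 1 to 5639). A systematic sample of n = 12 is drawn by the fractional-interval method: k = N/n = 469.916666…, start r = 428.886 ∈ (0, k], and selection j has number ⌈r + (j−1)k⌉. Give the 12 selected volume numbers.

j=1: r + 0k = 428.886 → ⌈·⌉ = 429
j=2: r + 1k = 898.802666… → ⌈·⌉ = 899
j=3: r + 2k = 1368.719333… → ⌈·⌉ = 1369
j=4: r + 3k = 1838.636 → ⌈·⌉ = 1839
j=5: r + 4k = 2308.552666… → ⌈·⌉ = 2309
j=6: r + 5k = 2778.469333… → ⌈·⌉ = 2779
j=7: r + 6k = 3248.386 → ⌈·⌉ = 3249
j=8: r + 7k = 3718.302666… → ⌈·⌉ = 3719
j=9: r + 8k = 4188.219333… → ⌈·⌉ = 4189
j=10: r + 9k = 4658.136 → ⌈·⌉ = 4659
j=11: r + 10k = 5128.052666… → ⌈·⌉ = 5129
j=12: r + 11k = 5597.969333… → ⌈·⌉ = 5598

429, 899, 1369, 1839, 2309, 2779, 3249, 3719, 4189, 4659, 5129, 5598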